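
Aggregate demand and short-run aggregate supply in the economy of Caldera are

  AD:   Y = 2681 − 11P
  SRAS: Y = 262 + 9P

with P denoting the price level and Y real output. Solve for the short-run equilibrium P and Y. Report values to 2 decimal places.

P = 120.95, Y = 1350.55

Set AD = SRAS: 2681 − 11P = 262 + 9P, so 2419 = 20P and P = 120.95.
Substituting into AD, Y = 2681 − 11P = 1350.55.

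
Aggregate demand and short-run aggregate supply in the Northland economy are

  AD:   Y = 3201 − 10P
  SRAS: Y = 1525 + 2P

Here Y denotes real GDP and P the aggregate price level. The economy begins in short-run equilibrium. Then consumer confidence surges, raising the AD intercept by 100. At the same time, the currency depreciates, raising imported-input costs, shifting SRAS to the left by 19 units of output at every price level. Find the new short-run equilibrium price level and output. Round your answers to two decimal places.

After both shocks: AD is Y = 3301 − 10P and SRAS is Y = 1506 + 2P.
Setting them equal: 1795 = 12P, so P = 149.58.
Substituting into AD, Y = 1805.17.

P = 149.58, Y = 1805.17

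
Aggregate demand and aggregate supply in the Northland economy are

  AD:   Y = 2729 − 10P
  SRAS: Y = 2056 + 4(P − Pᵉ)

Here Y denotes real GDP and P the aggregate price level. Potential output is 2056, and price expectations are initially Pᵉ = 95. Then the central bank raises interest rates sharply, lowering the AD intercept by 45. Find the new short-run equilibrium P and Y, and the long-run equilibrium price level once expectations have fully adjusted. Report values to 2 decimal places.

AD shifts left: new AD is Y = 2684 − 10P. With Pᵉ = 95, SRAS is Y = 1676 + 4P.
Short run: 2684 − 10P = 1676 + 4P gives 1008 = 14P, so P = 72.00 and Y = 2684 − 10P = 1964.00.
Y = 1964.00 is below potential 2056; expectations adjust and SRAS shifts right until Y = 2056.
Long run: on the new AD curve, 2056 = 2684 − 10P gives P = 62.80.

Short run: P = 72.00, Y = 1964.00. Long run: P = 62.80.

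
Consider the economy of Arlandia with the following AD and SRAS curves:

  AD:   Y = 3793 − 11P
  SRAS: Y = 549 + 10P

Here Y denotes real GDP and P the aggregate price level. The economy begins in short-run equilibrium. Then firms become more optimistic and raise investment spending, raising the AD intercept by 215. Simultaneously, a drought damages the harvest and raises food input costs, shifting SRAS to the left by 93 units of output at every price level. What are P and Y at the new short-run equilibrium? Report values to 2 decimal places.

P = 169.14, Y = 2147.43

After both shocks: AD is Y = 4008 − 11P and SRAS is Y = 456 + 10P.
Setting them equal: 3552 = 21P, so P = 169.14.
Substituting into AD, Y = 2147.43.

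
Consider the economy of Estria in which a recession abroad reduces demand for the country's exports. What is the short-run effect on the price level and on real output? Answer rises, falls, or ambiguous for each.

Price level: falls; output: falls

This is a negative demand shock: AD shifts left.
Moving along the upward-sloping SRAS curve, P falls and Y falls.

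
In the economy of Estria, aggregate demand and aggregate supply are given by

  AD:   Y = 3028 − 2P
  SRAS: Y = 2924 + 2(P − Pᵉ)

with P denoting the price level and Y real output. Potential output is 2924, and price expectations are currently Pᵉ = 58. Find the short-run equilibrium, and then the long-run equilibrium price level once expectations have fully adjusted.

Short run: with Pᵉ = 58, SRAS is Y = 2808 + 2P. Setting AD = SRAS gives 220 = 4P, so P = 55 and Y = 3028 − 2·55 = 2918.
Output 2918 is below potential 2924, so over time expected prices fall and SRAS shifts right until Y returns to 2924.
Long run: Y = 2924 on the AD curve gives 2924 = 3028 − 2P, so P = 52.

Short run: P = 55, Y = 2918. Long run: P = 52.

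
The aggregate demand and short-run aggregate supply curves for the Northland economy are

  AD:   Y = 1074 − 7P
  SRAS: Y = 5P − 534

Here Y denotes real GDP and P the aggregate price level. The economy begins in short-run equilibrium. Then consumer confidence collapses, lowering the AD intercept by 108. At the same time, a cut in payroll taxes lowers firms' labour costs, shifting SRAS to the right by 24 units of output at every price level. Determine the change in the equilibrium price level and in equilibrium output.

ΔP = -11, ΔY = -31

After both shocks: AD is Y = 966 − 7P and SRAS is Y = 5P − 510.
Setting them equal: 1476 = 12P, so P = 123.
Y = 966 − 7·123 = 105.
Initially P = 134, Y = 136, so ΔP = -11 and ΔY = -31.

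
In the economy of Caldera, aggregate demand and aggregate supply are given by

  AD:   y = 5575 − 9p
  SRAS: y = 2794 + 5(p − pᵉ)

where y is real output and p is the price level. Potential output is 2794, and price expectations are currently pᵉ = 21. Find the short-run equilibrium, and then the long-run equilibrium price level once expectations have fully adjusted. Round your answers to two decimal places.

Short run: with pᵉ = 21, SRAS is y = 2689 + 5p. Setting AD = SRAS gives 2886 = 14p, so p = 206.14 and y = 5575 − 9p = 3719.71.
Output 3719.71 is above potential 2794, so over time expected prices rise and SRAS shifts left until y returns to 2794.
Long run: y = 2794 on the AD curve gives 2794 = 5575 − 9p, so p = 309.00.

Short run: p = 206.14, y = 3719.71. Long run: p = 309.00.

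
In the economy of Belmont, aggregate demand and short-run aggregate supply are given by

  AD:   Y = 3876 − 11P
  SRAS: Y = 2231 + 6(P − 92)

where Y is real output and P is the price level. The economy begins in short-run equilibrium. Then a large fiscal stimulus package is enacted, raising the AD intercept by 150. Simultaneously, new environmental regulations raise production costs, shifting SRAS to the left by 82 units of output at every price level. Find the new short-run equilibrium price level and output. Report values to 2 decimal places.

After both shocks: AD is Y = 4026 − 11P and SRAS is Y = 1597 + 6P.
Setting them equal: 2429 = 17P, so P = 142.88.
Substituting into AD, Y = 2454.29.

P = 142.88, Y = 2454.29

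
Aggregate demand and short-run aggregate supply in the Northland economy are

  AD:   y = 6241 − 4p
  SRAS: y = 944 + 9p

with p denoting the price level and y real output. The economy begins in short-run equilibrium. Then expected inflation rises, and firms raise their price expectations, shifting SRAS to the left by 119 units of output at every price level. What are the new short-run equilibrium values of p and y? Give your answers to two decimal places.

p = 416.62, y = 4574.54

This is a negative supply shock: SRAS shifts left.
New SRAS: y = 825 + 9p.
Set AD = SRAS: 6241 − 4p = 825 + 9p, so 5416 = 13p and p = 416.62.
Substituting into AD, y = 4574.54.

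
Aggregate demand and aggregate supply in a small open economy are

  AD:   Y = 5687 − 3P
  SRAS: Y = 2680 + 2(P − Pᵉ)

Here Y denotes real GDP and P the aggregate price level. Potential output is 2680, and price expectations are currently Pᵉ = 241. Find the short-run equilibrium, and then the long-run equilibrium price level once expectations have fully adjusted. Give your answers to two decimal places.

Short run: P = 697.80, Y = 3593.60. Long run: P = 1002.33.

Short run: with Pᵉ = 241, SRAS is Y = 2198 + 2P. Setting AD = SRAS gives 3489 = 5P, so P = 697.80 and Y = 5687 − 3P = 3593.60.
Output 3593.60 is above potential 2680, so over time expected prices rise and SRAS shifts left until Y returns to 2680.
Long run: Y = 2680 on the AD curve gives 2680 = 5687 − 3P, so P = 1002.33.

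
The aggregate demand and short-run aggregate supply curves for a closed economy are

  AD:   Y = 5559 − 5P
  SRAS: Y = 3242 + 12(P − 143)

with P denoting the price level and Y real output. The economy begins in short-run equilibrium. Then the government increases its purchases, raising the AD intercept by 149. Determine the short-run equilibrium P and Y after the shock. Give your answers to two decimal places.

P = 246.00, Y = 4478.00

This is a positive demand shock: AD shifts right.
New AD: Y = 5708 − 5P.
SRAS can be written Y = 1526 + 12P.
Set AD = SRAS: 5708 − 5P = 1526 + 12P, so 4182 = 17P and P = 246.00.
Substituting into AD, Y = 4478.00.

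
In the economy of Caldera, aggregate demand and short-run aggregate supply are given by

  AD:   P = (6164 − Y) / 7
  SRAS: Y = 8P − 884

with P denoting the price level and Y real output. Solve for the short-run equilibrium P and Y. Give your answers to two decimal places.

Rearrange AD to Y = 6164 − 7P.
Set AD = SRAS: 6164 − 7P = 8P − 884, so 7048 = 15P and P = 469.87.
Substituting into AD, Y = 6164 − 7P = 2874.93.

P = 469.87, Y = 2874.93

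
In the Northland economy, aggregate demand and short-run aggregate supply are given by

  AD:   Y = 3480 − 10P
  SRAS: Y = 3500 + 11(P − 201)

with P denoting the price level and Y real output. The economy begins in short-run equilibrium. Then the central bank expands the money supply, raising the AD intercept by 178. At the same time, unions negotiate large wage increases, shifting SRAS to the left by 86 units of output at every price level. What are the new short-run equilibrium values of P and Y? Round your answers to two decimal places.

P = 116.90, Y = 2488.95

After both shocks: AD is Y = 3658 − 10P and SRAS is Y = 1203 + 11P.
Setting them equal: 2455 = 21P, so P = 116.90.
Substituting into AD, Y = 2488.95.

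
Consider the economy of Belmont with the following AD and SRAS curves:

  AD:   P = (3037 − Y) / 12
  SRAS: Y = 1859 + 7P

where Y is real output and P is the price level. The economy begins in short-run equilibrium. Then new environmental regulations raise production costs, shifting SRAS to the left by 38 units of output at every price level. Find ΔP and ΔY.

ΔP = +2, ΔY = -24

This is a negative supply shock: SRAS shifts left.
New SRAS: Y = 1821 + 7P.
Set AD = SRAS: 3037 − 12P = 1821 + 7P, so 1216 = 19P and P = 64.
Y = 3037 − 12·64 = 2269.
Initially P = 62, Y = 2293, so ΔP = +2 and ΔY = -24.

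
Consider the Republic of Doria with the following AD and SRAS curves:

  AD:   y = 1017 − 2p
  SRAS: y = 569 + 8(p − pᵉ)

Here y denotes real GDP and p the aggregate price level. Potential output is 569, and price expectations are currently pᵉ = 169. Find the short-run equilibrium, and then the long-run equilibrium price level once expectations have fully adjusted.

Short run: p = 180, y = 657. Long run: p = 224.

Short run: with pᵉ = 169, SRAS is y = 8p − 783. Setting AD = SRAS gives 1800 = 10p, so p = 180 and y = 1017 − 2·180 = 657.
Output 657 is above potential 569, so over time expected prices rise and SRAS shifts left until y returns to 569.
Long run: y = 569 on the AD curve gives 569 = 1017 − 2p, so p = 224.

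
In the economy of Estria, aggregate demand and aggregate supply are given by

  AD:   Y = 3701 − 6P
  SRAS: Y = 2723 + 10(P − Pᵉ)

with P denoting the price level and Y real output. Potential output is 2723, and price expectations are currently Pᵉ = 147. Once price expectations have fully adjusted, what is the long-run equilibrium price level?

Long-run P = 163

Short run: with Pᵉ = 147, SRAS is Y = 1253 + 10P. Setting AD = SRAS gives 2448 = 16P, so P = 153 and Y = 3701 − 6·153 = 2783.
Output 2783 is above potential 2723, so over time expected prices rise and SRAS shifts left until Y returns to 2723.
Long run: Y = 2723 on the AD curve gives 2723 = 3701 − 6P, so P = 163.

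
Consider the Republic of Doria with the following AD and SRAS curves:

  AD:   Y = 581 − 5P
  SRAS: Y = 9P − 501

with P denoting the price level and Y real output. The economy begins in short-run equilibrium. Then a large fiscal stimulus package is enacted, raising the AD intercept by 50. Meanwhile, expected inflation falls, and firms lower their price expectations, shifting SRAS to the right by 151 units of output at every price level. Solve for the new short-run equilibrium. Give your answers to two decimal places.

After both shocks: AD is Y = 631 − 5P and SRAS is Y = 9P − 350.
Setting them equal: 981 = 14P, so P = 70.07.
Substituting into AD, Y = 280.64.

P = 70.07, Y = 280.64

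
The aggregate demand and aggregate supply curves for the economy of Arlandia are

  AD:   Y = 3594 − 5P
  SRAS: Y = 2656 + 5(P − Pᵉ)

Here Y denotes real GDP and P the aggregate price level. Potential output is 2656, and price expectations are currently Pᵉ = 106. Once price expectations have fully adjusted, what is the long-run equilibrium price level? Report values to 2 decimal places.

Long-run P = 187.60

Short run: with Pᵉ = 106, SRAS is Y = 2126 + 5P. Setting AD = SRAS gives 1468 = 10P, so P = 146.80 and Y = 3594 − 5P = 2860.00.
Output 2860.00 is above potential 2656, so over time expected prices rise and SRAS shifts left until Y returns to 2656.
Long run: Y = 2656 on the AD curve gives 2656 = 3594 − 5P, so P = 187.60.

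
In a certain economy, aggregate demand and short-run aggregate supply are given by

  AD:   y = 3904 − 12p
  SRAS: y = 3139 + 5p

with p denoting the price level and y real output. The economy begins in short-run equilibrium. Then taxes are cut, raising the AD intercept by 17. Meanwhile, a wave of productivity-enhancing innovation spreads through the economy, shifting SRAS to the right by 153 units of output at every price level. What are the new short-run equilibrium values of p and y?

After both shocks: AD is y = 3921 − 12p and SRAS is y = 3292 + 5p.
Setting them equal: 629 = 17p, so p = 37.
y = 3921 − 12·37 = 3477.

p = 37, y = 3477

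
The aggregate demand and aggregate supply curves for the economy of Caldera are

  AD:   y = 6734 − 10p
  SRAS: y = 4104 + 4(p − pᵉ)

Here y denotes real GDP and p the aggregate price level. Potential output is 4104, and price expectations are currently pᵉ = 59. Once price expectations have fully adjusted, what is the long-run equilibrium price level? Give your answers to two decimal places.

Short run: with pᵉ = 59, SRAS is y = 3868 + 4p. Setting AD = SRAS gives 2866 = 14p, so p = 204.71 and y = 6734 − 10p = 4686.86.
Output 4686.86 is above potential 4104, so over time expected prices rise and SRAS shifts left until y returns to 4104.
Long run: y = 4104 on the AD curve gives 4104 = 6734 − 10p, so p = 263.00.

Long-run p = 263.00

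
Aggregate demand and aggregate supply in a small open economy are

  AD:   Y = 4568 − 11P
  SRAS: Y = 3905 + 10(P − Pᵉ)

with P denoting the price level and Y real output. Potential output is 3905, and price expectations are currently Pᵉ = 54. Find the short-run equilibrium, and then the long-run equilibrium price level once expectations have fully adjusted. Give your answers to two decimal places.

Short run: P = 57.29, Y = 3937.86. Long run: P = 60.27.

Short run: with Pᵉ = 54, SRAS is Y = 3365 + 10P. Setting AD = SRAS gives 1203 = 21P, so P = 57.29 and Y = 4568 − 11P = 3937.86.
Output 3937.86 is above potential 3905, so over time expected prices rise and SRAS shifts left until Y returns to 3905.
Long run: Y = 3905 on the AD curve gives 3905 = 4568 − 11P, so P = 60.27.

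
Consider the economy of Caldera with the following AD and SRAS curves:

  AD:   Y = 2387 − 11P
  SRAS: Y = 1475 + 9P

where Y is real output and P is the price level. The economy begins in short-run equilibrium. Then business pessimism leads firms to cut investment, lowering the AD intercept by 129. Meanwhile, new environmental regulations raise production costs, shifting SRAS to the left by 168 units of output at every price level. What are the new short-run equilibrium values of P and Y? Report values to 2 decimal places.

After both shocks: AD is Y = 2258 − 11P and SRAS is Y = 1307 + 9P.
Setting them equal: 951 = 20P, so P = 47.55.
Substituting into AD, Y = 1734.95.

P = 47.55, Y = 1734.95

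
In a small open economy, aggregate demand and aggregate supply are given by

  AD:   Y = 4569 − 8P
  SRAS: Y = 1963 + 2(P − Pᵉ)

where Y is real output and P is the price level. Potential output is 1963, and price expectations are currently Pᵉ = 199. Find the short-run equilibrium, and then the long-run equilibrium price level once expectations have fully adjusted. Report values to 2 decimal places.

Short run: P = 300.40, Y = 2165.80. Long run: P = 325.75.

Short run: with Pᵉ = 199, SRAS is Y = 1565 + 2P. Setting AD = SRAS gives 3004 = 10P, so P = 300.40 and Y = 4569 − 8P = 2165.80.
Output 2165.80 is above potential 1963, so over time expected prices rise and SRAS shifts left until Y returns to 1963.
Long run: Y = 1963 on the AD curve gives 1963 = 4569 − 8P, so P = 325.75.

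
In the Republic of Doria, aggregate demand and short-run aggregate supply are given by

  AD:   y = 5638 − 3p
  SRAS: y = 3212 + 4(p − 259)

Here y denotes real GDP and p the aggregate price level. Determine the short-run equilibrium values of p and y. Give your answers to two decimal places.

p = 494.57, y = 4154.29

Write SRAS as y = 3212 + 4p − 1036 = 2176 + 4p.
Set AD = SRAS: 5638 − 3p = 2176 + 4p, so 3462 = 7p and p = 494.57.
Substituting into AD, y = 5638 − 3p = 4154.29.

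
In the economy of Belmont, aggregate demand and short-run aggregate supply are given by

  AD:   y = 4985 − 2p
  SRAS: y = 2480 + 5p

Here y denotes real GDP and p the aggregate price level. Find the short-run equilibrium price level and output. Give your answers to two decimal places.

p = 357.86, y = 4269.29

Set AD = SRAS: 4985 − 2p = 2480 + 5p, so 2505 = 7p and p = 357.86.
Substituting into AD, y = 4985 − 2p = 4269.29.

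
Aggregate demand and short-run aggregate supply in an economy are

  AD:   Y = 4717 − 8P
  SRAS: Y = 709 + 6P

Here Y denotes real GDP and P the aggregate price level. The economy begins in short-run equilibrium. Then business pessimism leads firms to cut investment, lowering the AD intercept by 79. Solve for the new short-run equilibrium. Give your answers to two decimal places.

P = 280.64, Y = 2392.86

This is a negative demand shock: AD shifts left.
New AD: Y = 4638 − 8P.
Set AD = SRAS: 4638 − 8P = 709 + 6P, so 3929 = 14P and P = 280.64.
Substituting into AD, Y = 2392.86.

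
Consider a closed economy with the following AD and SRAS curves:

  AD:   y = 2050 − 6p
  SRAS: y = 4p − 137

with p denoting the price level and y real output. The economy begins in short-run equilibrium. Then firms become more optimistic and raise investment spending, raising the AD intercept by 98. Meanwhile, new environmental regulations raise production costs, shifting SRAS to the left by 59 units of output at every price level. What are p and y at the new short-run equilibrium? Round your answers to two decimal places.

After both shocks: AD is y = 2148 − 6p and SRAS is y = 4p − 196.
Setting them equal: 2344 = 10p, so p = 234.40.
Substituting into AD, y = 741.60.

p = 234.40, y = 741.60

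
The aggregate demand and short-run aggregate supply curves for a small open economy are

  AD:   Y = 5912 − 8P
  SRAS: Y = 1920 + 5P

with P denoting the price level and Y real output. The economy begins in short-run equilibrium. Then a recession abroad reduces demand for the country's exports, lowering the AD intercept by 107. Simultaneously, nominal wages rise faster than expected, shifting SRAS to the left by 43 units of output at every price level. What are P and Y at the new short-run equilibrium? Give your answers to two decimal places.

P = 302.15, Y = 3387.77

After both shocks: AD is Y = 5805 − 8P and SRAS is Y = 1877 + 5P.
Setting them equal: 3928 = 13P, so P = 302.15.
Substituting into AD, Y = 3387.77.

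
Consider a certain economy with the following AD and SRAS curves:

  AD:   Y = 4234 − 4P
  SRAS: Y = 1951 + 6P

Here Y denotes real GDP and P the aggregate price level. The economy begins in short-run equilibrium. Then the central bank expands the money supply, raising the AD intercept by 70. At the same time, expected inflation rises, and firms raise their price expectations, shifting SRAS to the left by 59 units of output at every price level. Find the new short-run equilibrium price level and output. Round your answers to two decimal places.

After both shocks: AD is Y = 4304 − 4P and SRAS is Y = 1892 + 6P.
Setting them equal: 2412 = 10P, so P = 241.20.
Substituting into AD, Y = 3339.20.

P = 241.20, Y = 3339.20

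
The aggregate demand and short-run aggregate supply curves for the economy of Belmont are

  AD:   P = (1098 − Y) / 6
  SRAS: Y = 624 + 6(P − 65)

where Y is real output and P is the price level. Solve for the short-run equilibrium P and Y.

Write SRAS as Y = 624 + 6P − 390 = 234 + 6P.
Rearrange AD to Y = 1098 − 6P.
Set AD = SRAS: 1098 − 6P = 234 + 6P, so 864 = 12P and P = 72.
Then Y = 1098 − 6·72 = 666.

P = 72, Y = 666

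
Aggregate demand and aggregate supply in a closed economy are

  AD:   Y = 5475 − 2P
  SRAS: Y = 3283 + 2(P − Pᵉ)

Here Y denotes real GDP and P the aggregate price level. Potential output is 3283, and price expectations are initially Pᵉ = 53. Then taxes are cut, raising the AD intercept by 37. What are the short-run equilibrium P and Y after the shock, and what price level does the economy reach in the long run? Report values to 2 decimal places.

Short run: P = 583.75, Y = 4344.50. Long run: P = 1114.50.

AD shifts right: new AD is Y = 5512 − 2P. With Pᵉ = 53, SRAS is Y = 3177 + 2P.
Short run: 5512 − 2P = 3177 + 2P gives 2335 = 4P, so P = 583.75 and Y = 5512 − 2P = 4344.50.
Y = 4344.50 is above potential 3283; expectations adjust and SRAS shifts left until Y = 3283.
Long run: on the new AD curve, 3283 = 5512 − 2P gives P = 1114.50.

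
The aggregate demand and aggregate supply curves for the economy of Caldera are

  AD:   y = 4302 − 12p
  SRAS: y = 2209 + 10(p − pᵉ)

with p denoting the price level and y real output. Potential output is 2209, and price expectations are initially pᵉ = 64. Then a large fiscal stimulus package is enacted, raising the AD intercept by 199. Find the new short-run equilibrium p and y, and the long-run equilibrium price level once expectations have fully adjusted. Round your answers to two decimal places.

Short run: p = 133.27, y = 2901.73. Long run: p = 191.00.

AD shifts right: new AD is y = 4501 − 12p. With pᵉ = 64, SRAS is y = 1569 + 10p.
Short run: 4501 − 12p = 1569 + 10p gives 2932 = 22p, so p = 133.27 and y = 4501 − 12p = 2901.73.
y = 2901.73 is above potential 2209; expectations adjust and SRAS shifts left until y = 2209.
Long run: on the new AD curve, 2209 = 4501 − 12p gives p = 191.00.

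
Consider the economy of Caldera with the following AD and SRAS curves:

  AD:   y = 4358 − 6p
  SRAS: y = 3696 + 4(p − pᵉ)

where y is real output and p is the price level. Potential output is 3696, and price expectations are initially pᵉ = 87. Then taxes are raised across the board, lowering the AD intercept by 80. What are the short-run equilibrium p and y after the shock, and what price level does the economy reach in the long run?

AD shifts left: new AD is y = 4278 − 6p. With pᵉ = 87, SRAS is y = 3348 + 4p.
Short run: 4278 − 6p = 3348 + 4p gives 930 = 10p, so p = 93 and y = 4278 − 6·93 = 3720.
y = 3720 is above potential 3696; expectations adjust and SRAS shifts left until y = 3696.
Long run: on the new AD curve, 3696 = 4278 − 6p gives p = 97.

Short run: p = 93, y = 3720. Long run: p = 97.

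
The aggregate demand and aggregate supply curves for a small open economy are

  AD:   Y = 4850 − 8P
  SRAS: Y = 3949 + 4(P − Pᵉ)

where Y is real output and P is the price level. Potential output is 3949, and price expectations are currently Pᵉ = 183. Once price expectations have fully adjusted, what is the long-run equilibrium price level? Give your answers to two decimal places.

Long-run P = 112.63

Short run: with Pᵉ = 183, SRAS is Y = 3217 + 4P. Setting AD = SRAS gives 1633 = 12P, so P = 136.08 and Y = 4850 − 8P = 3761.33.
Output 3761.33 is below potential 3949, so over time expected prices fall and SRAS shifts right until Y returns to 3949.
Long run: Y = 3949 on the AD curve gives 3949 = 4850 − 8P, so P = 112.63.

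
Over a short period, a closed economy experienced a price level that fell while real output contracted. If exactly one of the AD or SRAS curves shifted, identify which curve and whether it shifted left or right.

AD shifted left

P fell and Y fell. An AD shift moves P and Y in the same direction; an SRAS shift moves them in opposite directions.
Here P and Y moved in the same direction, so the AD curve shifted.
Since Y fell, AD shifted left.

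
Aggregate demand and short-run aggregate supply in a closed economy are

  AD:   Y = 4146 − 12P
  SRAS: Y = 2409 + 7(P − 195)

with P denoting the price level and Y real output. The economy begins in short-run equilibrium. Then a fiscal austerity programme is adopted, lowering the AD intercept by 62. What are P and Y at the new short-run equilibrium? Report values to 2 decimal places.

This is a negative demand shock: AD shifts left.
New AD: Y = 4084 − 12P.
SRAS can be written Y = 1044 + 7P.
Set AD = SRAS: 4084 − 12P = 1044 + 7P, so 3040 = 19P and P = 160.00.
Substituting into AD, Y = 2164.00.

P = 160.00, Y = 2164.00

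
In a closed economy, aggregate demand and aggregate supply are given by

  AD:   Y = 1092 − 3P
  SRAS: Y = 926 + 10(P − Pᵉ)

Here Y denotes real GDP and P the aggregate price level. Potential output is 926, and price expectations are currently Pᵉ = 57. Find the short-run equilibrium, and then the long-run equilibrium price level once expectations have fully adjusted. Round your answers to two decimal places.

Short run: P = 56.62, Y = 922.15. Long run: P = 55.33.

Short run: with Pᵉ = 57, SRAS is Y = 356 + 10P. Setting AD = SRAS gives 736 = 13P, so P = 56.62 and Y = 1092 − 3P = 922.15.
Output 922.15 is below potential 926, so over time expected prices fall and SRAS shifts right until Y returns to 926.
Long run: Y = 926 on the AD curve gives 926 = 1092 − 3P, so P = 55.33.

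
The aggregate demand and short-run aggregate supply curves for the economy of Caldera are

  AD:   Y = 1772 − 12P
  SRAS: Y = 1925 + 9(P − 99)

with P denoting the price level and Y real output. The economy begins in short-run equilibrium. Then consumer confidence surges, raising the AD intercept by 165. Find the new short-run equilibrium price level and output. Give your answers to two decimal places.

This is a positive demand shock: AD shifts right.
New AD: Y = 1937 − 12P.
SRAS can be written Y = 1034 + 9P.
Set AD = SRAS: 1937 − 12P = 1034 + 9P, so 903 = 21P and P = 43.00.
Substituting into AD, Y = 1421.00.

P = 43.00, Y = 1421.00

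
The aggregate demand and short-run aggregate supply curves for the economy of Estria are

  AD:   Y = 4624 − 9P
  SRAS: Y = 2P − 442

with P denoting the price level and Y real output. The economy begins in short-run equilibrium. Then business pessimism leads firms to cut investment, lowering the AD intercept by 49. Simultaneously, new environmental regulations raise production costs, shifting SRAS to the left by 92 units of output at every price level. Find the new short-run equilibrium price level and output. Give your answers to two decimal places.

P = 464.45, Y = 394.91

After both shocks: AD is Y = 4575 − 9P and SRAS is Y = 2P − 534.
Setting them equal: 5109 = 11P, so P = 464.45.
Substituting into AD, Y = 394.91.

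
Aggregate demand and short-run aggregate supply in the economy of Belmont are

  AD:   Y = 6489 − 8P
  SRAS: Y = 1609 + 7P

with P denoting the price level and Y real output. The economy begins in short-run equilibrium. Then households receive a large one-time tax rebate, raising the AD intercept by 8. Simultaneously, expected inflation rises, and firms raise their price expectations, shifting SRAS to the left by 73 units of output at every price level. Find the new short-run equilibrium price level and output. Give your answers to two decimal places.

P = 330.73, Y = 3851.13

After both shocks: AD is Y = 6497 − 8P and SRAS is Y = 1536 + 7P.
Setting them equal: 4961 = 15P, so P = 330.73.
Substituting into AD, Y = 3851.13.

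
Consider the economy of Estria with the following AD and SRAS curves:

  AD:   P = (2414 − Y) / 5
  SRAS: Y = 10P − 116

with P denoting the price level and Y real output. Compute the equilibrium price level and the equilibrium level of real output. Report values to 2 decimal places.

Rearrange AD to Y = 2414 − 5P.
Set AD = SRAS: 2414 − 5P = 10P − 116, so 2530 = 15P and P = 168.67.
Substituting into AD, Y = 2414 − 5P = 1570.67.

P = 168.67, Y = 1570.67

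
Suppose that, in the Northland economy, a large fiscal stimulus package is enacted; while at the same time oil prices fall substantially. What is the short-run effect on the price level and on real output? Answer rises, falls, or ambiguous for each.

The first event is a positive demand shock: AD shifts right, which by itself pushes P up and Y up.
The second is a favourable supply shock: SRAS shifts right, which by itself pushes P down and Y up.
The two shocks push P in opposite directions, so the effect on P is ambiguous. Both shocks push Y up, so Y rises.

Price level: ambiguous; output: rises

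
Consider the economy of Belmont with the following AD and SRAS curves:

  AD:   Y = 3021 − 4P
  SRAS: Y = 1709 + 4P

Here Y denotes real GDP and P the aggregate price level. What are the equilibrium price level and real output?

P = 164, Y = 2365

Set AD = SRAS: 3021 − 4P = 1709 + 4P, so 1312 = 8P and P = 164.
Then Y = 3021 − 4·164 = 2365.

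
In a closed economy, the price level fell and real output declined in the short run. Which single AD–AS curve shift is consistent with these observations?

P fell and Y fell. An AD shift moves P and Y in the same direction; an SRAS shift moves them in opposite directions.
Here P and Y moved in the same direction, so the AD curve shifted.
Since Y fell, AD shifted left.

AD shifted left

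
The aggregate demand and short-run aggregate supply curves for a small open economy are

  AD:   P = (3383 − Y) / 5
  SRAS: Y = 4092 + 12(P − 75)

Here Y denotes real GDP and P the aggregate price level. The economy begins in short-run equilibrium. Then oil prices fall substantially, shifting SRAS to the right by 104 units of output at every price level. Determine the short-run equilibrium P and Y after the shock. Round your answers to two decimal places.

P = 5.12, Y = 3357.41

This is a positive supply shock: SRAS shifts right.
New SRAS: Y = 3296 + 12P.
Set AD = SRAS: 3383 − 5P = 3296 + 12P, so 87 = 17P and P = 5.12.
Substituting into AD, Y = 3357.41.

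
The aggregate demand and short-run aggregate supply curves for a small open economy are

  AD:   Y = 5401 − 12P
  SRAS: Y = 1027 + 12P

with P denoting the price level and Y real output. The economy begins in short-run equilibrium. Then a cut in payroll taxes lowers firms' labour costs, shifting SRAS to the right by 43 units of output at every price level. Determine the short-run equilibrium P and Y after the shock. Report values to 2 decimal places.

This is a positive supply shock: SRAS shifts right.
New SRAS: Y = 1070 + 12P.
Set AD = SRAS: 5401 − 12P = 1070 + 12P, so 4331 = 24P and P = 180.46.
Substituting into AD, Y = 3235.50.

P = 180.46, Y = 3235.50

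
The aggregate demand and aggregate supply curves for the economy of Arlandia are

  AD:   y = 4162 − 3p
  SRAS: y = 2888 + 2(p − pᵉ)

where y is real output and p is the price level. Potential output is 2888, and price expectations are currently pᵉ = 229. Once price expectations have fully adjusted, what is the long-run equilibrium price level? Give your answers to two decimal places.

Long-run p = 424.67

Short run: with pᵉ = 229, SRAS is y = 2430 + 2p. Setting AD = SRAS gives 1732 = 5p, so p = 346.40 and y = 4162 − 3p = 3122.80.
Output 3122.80 is above potential 2888, so over time expected prices rise and SRAS shifts left until y returns to 2888.
Long run: y = 2888 on the AD curve gives 2888 = 4162 − 3p, so p = 424.67.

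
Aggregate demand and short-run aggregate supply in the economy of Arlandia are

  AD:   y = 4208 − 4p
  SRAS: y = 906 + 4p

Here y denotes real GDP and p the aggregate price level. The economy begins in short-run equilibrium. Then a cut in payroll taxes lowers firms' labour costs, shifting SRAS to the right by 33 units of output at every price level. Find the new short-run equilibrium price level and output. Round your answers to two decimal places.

This is a positive supply shock: SRAS shifts right.
New SRAS: y = 939 + 4p.
Set AD = SRAS: 4208 − 4p = 939 + 4p, so 3269 = 8p and p = 408.63.
Substituting into AD, y = 2573.50.

p = 408.63, y = 2573.50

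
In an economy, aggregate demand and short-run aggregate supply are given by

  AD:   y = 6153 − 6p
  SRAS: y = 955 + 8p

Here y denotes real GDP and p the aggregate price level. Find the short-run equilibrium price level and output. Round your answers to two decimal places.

p = 371.29, y = 3925.29

Set AD = SRAS: 6153 − 6p = 955 + 8p, so 5198 = 14p and p = 371.29.
Substituting into AD, y = 6153 − 6p = 3925.29.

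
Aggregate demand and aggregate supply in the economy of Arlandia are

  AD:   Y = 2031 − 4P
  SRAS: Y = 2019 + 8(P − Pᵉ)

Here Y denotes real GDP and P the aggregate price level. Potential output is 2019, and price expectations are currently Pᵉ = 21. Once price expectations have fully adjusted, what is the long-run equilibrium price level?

Long-run P = 3

Short run: with Pᵉ = 21, SRAS is Y = 1851 + 8P. Setting AD = SRAS gives 180 = 12P, so P = 15 and Y = 2031 − 4·15 = 1971.
Output 1971 is below potential 2019, so over time expected prices fall and SRAS shifts right until Y returns to 2019.
Long run: Y = 2019 on the AD curve gives 2019 = 2031 − 4P, so P = 3.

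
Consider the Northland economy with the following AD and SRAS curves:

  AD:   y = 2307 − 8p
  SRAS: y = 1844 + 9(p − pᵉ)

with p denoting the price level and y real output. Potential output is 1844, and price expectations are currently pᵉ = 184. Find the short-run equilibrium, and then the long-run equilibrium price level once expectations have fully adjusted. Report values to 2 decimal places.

Short run: with pᵉ = 184, SRAS is y = 188 + 9p. Setting AD = SRAS gives 2119 = 17p, so p = 124.65 and y = 2307 − 8p = 1309.82.
Output 1309.82 is below potential 1844, so over time expected prices fall and SRAS shifts right until y returns to 1844.
Long run: y = 1844 on the AD curve gives 1844 = 2307 − 8p, so p = 57.88.

Short run: p = 124.65, y = 1309.82. Long run: p = 57.88.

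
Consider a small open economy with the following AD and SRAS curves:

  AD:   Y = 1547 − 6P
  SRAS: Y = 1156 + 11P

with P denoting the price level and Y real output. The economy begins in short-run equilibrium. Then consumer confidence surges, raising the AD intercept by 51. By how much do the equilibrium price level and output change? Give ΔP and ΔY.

This is a positive demand shock: AD shifts right.
New AD: Y = 1598 − 6P.
Set AD = SRAS: 1598 − 6P = 1156 + 11P, so 442 = 17P and P = 26.
Y = 1598 − 6·26 = 1442.
Initially P = 23, Y = 1409, so ΔP = +3 and ΔY = +33.

ΔP = +3, ΔY = +33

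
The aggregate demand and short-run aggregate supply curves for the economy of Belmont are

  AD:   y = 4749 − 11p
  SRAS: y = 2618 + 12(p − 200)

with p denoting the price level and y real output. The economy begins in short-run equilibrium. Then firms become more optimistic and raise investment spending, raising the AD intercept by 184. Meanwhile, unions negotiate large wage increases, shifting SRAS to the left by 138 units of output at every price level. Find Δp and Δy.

Δp = +14, Δy = +30

After both shocks: AD is y = 4933 − 11p and SRAS is y = 80 + 12p.
Setting them equal: 4853 = 23p, so p = 211.
y = 4933 − 11·211 = 2612.
Initially p = 197, y = 2582, so Δp = +14 and Δy = +30.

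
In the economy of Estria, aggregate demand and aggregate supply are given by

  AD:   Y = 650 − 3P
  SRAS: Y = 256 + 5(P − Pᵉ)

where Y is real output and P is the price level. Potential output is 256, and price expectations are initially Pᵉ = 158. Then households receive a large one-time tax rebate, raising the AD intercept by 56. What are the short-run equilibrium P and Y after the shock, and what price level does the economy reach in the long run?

Short run: P = 155, Y = 241. Long run: P = 150.

AD shifts right: new AD is Y = 706 − 3P. With Pᵉ = 158, SRAS is Y = 5P − 534.
Short run: 706 − 3P = 5P − 534 gives 1240 = 8P, so P = 155 and Y = 706 − 3·155 = 241.
Y = 241 is below potential 256; expectations adjust and SRAS shifts right until Y = 256.
Long run: on the new AD curve, 256 = 706 − 3P gives P = 150.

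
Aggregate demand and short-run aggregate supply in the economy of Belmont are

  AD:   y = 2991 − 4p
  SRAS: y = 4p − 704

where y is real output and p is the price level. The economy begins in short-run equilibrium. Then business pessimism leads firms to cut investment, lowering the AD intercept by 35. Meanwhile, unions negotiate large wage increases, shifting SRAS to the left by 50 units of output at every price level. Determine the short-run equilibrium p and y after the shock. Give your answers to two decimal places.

After both shocks: AD is y = 2956 − 4p and SRAS is y = 4p − 754.
Setting them equal: 3710 = 8p, so p = 463.75.
Substituting into AD, y = 1101.00.

p = 463.75, y = 1101.00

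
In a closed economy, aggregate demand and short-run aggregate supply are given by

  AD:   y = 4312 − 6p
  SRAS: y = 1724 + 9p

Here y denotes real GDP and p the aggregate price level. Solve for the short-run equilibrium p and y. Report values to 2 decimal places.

p = 172.53, y = 3276.80

Set AD = SRAS: 4312 − 6p = 1724 + 9p, so 2588 = 15p and p = 172.53.
Substituting into AD, y = 4312 − 6p = 3276.80.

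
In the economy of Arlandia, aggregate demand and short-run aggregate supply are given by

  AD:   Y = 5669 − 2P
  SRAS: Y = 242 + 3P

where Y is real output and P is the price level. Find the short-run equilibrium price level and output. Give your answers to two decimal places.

Set AD = SRAS: 5669 − 2P = 242 + 3P, so 5427 = 5P and P = 1085.40.
Substituting into AD, Y = 5669 − 2P = 3498.20.

P = 1085.40, Y = 3498.20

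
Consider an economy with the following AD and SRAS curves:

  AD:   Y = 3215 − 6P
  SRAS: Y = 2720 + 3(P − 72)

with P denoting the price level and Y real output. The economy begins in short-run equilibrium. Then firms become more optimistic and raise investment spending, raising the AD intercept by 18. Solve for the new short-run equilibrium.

This is a positive demand shock: AD shifts right.
New AD: Y = 3233 − 6P.
SRAS can be written Y = 2504 + 3P.
Set AD = SRAS: 3233 − 6P = 2504 + 3P, so 729 = 9P and P = 81.
Y = 3233 − 6·81 = 2747.

P = 81, Y = 2747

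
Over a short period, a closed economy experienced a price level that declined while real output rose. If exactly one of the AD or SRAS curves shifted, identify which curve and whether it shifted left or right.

P fell and Y rose. An AD shift moves P and Y in the same direction; an SRAS shift moves them in opposite directions.
Here P and Y moved in opposite directions, so the SRAS curve shifted.
Since Y rose, SRAS shifted right.

SRAS shifted right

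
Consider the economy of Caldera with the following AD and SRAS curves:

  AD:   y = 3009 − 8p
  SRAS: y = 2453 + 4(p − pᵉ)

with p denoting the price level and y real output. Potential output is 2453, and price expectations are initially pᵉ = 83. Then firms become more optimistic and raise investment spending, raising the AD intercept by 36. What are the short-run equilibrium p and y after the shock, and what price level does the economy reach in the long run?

Short run: p = 77, y = 2429. Long run: p = 74.

AD shifts right: new AD is y = 3045 − 8p. With pᵉ = 83, SRAS is y = 2121 + 4p.
Short run: 3045 − 8p = 2121 + 4p gives 924 = 12p, so p = 77 and y = 3045 − 8·77 = 2429.
y = 2429 is below potential 2453; expectations adjust and SRAS shifts right until y = 2453.
Long run: on the new AD curve, 2453 = 3045 − 8p gives p = 74.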